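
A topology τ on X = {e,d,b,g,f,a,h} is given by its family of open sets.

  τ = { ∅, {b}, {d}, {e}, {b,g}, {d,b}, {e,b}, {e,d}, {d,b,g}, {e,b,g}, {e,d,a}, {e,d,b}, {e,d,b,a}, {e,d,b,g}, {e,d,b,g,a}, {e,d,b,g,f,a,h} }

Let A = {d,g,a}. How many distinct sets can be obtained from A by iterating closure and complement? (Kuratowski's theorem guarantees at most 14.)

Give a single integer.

8

X∖A={e,b,f,h}, int(X∖A)={e,b}, hence cl(A)={d,g,f,a,h}
Orbit (k=closure, c=complement):
  1. A     = {d,g,a}
  2. kA    = {d,g,f,a,h}
  3. cA    = {e,b,f,h}
  4. ckA   = {e,b}
  5. kcA   = {e,b,g,f,a,h}
  6. ckcA  = {d}
  7. kckcA = {d,f,a,h}
  8. ckckcA = {e,b,g}
(closed under both — stop)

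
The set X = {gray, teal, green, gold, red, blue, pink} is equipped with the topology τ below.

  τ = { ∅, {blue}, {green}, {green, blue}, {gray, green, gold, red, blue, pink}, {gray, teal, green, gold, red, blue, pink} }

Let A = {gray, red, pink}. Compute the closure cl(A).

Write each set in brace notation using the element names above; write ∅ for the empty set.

{gray, teal, gold, red, pink}

cl via duality: int({teal, green, gold, blue}) = {green, blue}, so X∖{green, blue} = {gray, teal, gold, red, pink}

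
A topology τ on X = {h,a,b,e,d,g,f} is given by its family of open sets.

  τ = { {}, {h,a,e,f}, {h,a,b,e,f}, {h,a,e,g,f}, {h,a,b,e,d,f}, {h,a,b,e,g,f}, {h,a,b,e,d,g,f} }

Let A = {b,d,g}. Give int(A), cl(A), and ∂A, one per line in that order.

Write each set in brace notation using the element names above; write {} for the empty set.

opens ⊆ A: {}; union → int = {}
complement {h,a,e,f}; its interior {h,a,e,f}; cl(A) = X∖{h,a,e,f} = {b,d,g}
boundary = {b,d,g} ∖ {} = {b,d,g}

int(A) = {}
cl(A)  = {b,d,g}
∂A     = {b,d,g}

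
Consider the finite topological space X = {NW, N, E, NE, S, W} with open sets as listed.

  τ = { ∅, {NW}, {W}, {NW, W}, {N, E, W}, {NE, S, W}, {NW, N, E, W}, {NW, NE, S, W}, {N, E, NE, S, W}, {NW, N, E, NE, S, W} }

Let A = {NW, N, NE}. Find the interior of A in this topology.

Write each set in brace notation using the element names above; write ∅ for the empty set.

interior: largest open inside A is {NW} (from ∅, {NW})

{NW}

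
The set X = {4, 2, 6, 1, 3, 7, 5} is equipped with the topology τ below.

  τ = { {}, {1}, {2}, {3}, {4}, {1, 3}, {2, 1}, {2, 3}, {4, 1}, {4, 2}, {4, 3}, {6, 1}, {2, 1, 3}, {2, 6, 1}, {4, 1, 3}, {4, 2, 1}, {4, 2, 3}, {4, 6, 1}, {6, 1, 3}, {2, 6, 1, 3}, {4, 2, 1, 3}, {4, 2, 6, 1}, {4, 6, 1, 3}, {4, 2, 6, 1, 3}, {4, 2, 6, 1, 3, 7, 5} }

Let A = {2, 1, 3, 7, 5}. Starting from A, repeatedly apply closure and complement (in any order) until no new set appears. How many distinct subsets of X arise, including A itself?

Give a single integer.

closure: X∖int(X∖A) = X∖{4} = {2, 6, 1, 3, 7, 5}
Let k=closure and c=complement:
  1. A     = {2, 1, 3, 7, 5}
  2. kA    = {2, 6, 1, 3, 7, 5}
  3. cA    = {4, 6}
  4. ckA   = {4}
  5. kcA   = {4, 6, 7, 5}
  6. kckA  = {4, 7, 5}
  7. ckcA  = {2, 1, 3}
  8. ckckA = {2, 6, 1, 3}
— saturated at 8

8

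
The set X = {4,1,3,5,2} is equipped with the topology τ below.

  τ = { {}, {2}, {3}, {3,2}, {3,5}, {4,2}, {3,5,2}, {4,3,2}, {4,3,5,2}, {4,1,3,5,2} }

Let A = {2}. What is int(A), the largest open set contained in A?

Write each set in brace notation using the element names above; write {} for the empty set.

U open, U⊆A: {}, {2}. int(A) = ⋃ = {2}

{2}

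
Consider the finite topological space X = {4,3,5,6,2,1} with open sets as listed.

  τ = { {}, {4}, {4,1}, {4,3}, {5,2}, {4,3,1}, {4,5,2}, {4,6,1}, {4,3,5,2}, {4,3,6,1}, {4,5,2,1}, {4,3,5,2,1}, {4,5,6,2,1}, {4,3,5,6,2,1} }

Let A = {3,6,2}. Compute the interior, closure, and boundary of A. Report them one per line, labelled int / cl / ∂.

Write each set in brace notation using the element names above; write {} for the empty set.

U open, U⊆A: {}. int(A) = ⋃ = {}
X∖A={4,5,1}, int(X∖A)={4,1}, hence cl(A)={3,5,6,2}
∂A: remove int from cl → {3,5,6,2}

int(A) = {}
cl(A)  = {3,5,6,2}
∂A     = {3,5,6,2}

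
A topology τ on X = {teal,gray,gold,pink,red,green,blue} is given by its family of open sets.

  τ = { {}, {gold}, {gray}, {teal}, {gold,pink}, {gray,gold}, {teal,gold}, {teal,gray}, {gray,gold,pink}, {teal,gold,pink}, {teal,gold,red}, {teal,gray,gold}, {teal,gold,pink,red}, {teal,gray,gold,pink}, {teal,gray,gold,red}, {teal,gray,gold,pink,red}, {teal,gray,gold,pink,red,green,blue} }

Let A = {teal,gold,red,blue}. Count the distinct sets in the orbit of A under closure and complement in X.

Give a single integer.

X∖A={gray,pink,green}, int(X∖A)={gray}, hence cl(A)={teal,gold,pink,red,green,blue}
Orbit (k=closure, c=complement):
  1. A     = {teal,gold,red,blue}
  2. kA    = {teal,gold,pink,red,green,blue}
  3. cA    = {gray,pink,green}
  4. ckA   = {gray}
  5. kcA   = {gray,pink,green,blue}
  6. kckA  = {gray,green,blue}
  7. ckcA  = {teal,gold,red}
  8. ckckA = {teal,gold,pink,red}
(closed under both — stop)

8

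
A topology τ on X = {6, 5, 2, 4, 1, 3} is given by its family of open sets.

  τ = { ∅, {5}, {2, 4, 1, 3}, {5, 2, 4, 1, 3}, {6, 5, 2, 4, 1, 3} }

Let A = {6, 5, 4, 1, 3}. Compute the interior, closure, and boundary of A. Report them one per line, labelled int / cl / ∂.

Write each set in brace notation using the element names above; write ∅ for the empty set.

int(A) = {5}
cl(A)  = {6, 5, 2, 4, 1, 3}
∂A     = {6, 2, 4, 1, 3}

open subsets of A: ∅, {5}; so int(A) = {5}
closure: X∖int(X∖A) = X∖∅ = {6, 5, 2, 4, 1, 3}
∂A = {6, 5, 2, 4, 1, 3} minus {5} = {6, 2, 4, 1, 3}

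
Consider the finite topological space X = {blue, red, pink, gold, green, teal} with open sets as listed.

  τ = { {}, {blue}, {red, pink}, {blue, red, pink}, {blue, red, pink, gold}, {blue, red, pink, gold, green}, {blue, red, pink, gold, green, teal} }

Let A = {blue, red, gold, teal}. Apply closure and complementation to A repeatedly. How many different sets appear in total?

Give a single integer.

complement {pink, green}; its interior {}; cl(A) = X∖{} = {blue, red, pink, gold, green, teal}
With k = closure, c = complement:
  1. A     = {blue, red, gold, teal}
  2. kA    = {blue, red, pink, gold, green, teal}
  3. cA    = {pink, green}
  4. ckA   = {}
  5. kcA   = {red, pink, gold, green, teal}
  6. ckcA  = {blue}
  7. kckcA = {blue, gold, green, teal}
  8. ckckcA = {red, pink}
k, c of each give nothing new

8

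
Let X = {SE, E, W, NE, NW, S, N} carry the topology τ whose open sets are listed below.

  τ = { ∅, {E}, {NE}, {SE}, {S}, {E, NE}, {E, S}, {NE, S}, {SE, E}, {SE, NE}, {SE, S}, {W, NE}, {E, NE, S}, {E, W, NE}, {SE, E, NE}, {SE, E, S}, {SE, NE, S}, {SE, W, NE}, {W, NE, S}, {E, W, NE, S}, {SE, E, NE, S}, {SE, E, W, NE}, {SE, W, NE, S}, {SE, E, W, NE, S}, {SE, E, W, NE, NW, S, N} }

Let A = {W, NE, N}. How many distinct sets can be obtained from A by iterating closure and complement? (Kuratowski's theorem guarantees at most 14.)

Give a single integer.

cl via duality: int({SE, E, NW, S}) = {SE, E, S}, so X∖{SE, E, S} = {W, NE, NW, N}
Write k for closure, c for complement:
  1. A     = {W, NE, N}
  2. kA    = {W, NE, NW, N}
  3. cA    = {SE, E, NW, S}
  4. ckA   = {SE, E, S}
  5. kcA   = {SE, E, NW, S, N}
  6. ckcA  = {W, NE}
applying k or c yields no new set

6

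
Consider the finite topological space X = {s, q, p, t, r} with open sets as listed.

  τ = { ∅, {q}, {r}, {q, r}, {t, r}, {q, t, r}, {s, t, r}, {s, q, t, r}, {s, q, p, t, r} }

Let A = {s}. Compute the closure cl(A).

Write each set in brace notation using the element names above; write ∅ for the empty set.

{s, p}

closure: X∖int(X∖A) = X∖{q, t, r} = {s, p}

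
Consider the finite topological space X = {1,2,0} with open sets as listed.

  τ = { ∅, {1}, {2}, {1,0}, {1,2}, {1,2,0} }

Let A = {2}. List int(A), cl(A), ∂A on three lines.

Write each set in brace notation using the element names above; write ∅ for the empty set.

U open, U⊆A: ∅, {2}. int(A) = ⋃ = {2}
X∖A={1,0}, int(X∖A)={1,0}, hence cl(A)={2}
∂A: remove int from cl → ∅

int(A) = {2}
cl(A)  = {2}
∂A     = ∅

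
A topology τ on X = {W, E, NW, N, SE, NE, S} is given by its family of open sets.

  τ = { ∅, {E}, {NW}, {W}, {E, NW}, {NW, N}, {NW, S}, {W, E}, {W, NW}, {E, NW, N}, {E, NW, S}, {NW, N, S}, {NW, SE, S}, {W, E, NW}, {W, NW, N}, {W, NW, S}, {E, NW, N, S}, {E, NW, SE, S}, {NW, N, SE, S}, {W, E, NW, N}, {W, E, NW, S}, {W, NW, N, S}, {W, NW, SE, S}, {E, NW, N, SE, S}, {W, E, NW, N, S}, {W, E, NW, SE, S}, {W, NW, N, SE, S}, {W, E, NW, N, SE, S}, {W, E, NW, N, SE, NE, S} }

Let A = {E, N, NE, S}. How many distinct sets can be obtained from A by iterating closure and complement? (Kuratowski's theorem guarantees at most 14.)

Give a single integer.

8

closure: X∖int(X∖A) = X∖{W, NW} = {E, N, SE, NE, S}
Let k=closure and c=complement:
  1. A     = {E, N, NE, S}
  2. kA    = {E, N, SE, NE, S}
  3. cA    = {W, NW, SE}
  4. ckA   = {W, NW}
  5. kcA   = {W, NW, N, SE, NE, S}
  6. ckcA  = {E}
  7. kckcA = {E, NE}
  8. ckckcA = {W, NW, N, SE, S}
— saturated at 8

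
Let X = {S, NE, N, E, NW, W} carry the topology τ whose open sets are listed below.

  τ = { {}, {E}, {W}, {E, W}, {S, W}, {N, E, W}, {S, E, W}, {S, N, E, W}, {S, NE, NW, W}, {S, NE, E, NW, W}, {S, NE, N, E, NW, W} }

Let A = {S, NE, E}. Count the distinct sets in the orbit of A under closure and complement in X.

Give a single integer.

8

X∖A={N, NW, W}, int(X∖A)={W}, hence cl(A)={S, NE, N, E, NW}
Orbit (k=closure, c=complement):
  1. A     = {S, NE, E}
  2. kA    = {S, NE, N, E, NW}
  3. cA    = {N, NW, W}
  4. ckA   = {W}
  5. kcA   = {S, NE, N, NW, W}
  6. ckcA  = {E}
  7. kckcA = {N, E}
  8. ckckcA = {S, NE, NW, W}
(closed under both — stop)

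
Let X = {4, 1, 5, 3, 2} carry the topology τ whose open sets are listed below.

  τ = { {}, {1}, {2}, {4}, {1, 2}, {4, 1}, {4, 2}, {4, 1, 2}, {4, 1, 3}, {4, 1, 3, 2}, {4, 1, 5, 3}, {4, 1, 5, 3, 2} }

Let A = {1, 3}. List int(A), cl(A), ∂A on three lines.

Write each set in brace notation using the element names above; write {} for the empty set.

interior: largest open inside A is {1} (from {}, {1})
cl via duality: int({4, 5, 2}) = {4, 2}, so X∖{4, 2} = {1, 5, 3}
cl∖int = {5, 3}

int(A) = {1}
cl(A)  = {1, 5, 3}
∂A     = {5, 3}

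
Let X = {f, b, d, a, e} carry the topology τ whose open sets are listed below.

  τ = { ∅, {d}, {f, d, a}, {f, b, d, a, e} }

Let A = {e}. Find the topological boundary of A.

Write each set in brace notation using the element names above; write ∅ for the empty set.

{b, e}

opens ⊆ A: ∅; union → int = ∅
complement {f, b, d, a}; its interior {f, d, a}; cl(A) = X∖{f, d, a} = {b, e}
boundary = {b, e} ∖ ∅ = {b, e}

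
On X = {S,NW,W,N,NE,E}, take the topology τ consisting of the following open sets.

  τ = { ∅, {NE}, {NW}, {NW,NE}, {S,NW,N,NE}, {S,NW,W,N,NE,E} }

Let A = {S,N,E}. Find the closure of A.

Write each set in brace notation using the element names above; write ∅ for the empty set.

closure: X∖int(X∖A) = X∖{NW,NE} = {S,W,N,E}

{S,W,N,E}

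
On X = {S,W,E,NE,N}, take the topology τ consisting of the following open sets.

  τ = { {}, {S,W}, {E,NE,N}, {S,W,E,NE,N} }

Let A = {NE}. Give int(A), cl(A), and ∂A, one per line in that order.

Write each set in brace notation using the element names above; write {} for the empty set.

open subsets of A: {}; so int(A) = {}
closure: X∖int(X∖A) = X∖{S,W} = {E,NE,N}
∂A = {E,NE,N} minus {} = {E,NE,N}

int(A) = {}
cl(A)  = {E,NE,N}
∂A     = {E,NE,N}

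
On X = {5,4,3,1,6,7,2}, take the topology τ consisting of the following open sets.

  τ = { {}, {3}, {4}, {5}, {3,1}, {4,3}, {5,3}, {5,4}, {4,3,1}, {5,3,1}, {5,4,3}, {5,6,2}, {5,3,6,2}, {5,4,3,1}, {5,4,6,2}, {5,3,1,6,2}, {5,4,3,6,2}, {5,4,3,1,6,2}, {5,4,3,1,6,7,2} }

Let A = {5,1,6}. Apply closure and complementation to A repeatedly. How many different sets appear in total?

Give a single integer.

closure: X∖int(X∖A) = X∖{4,3} = {5,1,6,7,2}
Let k=closure and c=complement:
  1. A     = {5,1,6}
  2. kA    = {5,1,6,7,2}
  3. cA    = {4,3,7,2}
  4. ckA   = {4,3}
  5. kcA   = {4,3,1,6,7,2}
  6. kckA  = {4,3,1,7}
  7. ckcA  = {5}
  8. ckckA = {5,6,2}
  9. kckcA = {5,6,7,2}
  10. ckckcA = {4,3,1}
— saturated at 10

10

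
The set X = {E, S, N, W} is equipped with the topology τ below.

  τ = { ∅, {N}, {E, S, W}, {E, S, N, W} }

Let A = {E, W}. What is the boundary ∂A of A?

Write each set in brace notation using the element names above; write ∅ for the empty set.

{E, S, W}

open subsets of A: ∅; so int(A) = ∅
closure: X∖int(X∖A) = X∖{N} = {E, S, W}
∂A = {E, S, W} minus ∅ = {E, S, W}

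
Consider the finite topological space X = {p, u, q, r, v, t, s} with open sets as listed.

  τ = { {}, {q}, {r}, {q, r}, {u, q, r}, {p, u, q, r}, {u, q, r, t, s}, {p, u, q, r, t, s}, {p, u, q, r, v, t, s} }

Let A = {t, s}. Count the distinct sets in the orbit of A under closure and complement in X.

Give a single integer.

cl via duality: int({p, u, q, r, v}) = {p, u, q, r}, so X∖{p, u, q, r} = {v, t, s}
Write k for closure, c for complement:
  1. A     = {t, s}
  2. kA    = {v, t, s}
  3. cA    = {p, u, q, r, v}
  4. ckA   = {p, u, q, r}
  5. kcA   = {p, u, q, r, v, t, s}
  6. ckcA  = {}
applying k or c yields no new set

6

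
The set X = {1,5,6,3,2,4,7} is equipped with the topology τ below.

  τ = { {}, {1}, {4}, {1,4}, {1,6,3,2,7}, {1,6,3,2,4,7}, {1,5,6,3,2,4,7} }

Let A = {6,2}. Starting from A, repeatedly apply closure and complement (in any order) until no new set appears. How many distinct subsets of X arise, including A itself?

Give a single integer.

closure: X∖int(X∖A) = X∖{1,4} = {5,6,3,2,7}
Let k=closure and c=complement:
  1. A     = {6,2}
  2. kA    = {5,6,3,2,7}
  3. cA    = {1,5,3,4,7}
  4. ckA   = {1,4}
  5. kcA   = {1,5,6,3,2,4,7}
  6. ckcA  = {}
— saturated at 6

6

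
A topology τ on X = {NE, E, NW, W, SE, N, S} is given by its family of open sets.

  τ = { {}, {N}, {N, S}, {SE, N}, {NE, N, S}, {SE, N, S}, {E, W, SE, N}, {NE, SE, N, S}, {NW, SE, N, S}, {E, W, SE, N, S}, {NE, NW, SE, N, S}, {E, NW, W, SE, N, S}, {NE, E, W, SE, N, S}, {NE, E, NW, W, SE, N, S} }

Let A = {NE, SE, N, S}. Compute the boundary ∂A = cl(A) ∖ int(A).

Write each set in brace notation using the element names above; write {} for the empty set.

open subsets of A: {}, {N}, {SE, N}, {N, S}, {NE, N, S}, {SE, N, S}, {NE, SE, N, S}; so int(A) = {NE, SE, N, S}
closure: X∖int(X∖A) = X∖{} = {NE, E, NW, W, SE, N, S}
∂A = {NE, E, NW, W, SE, N, S} minus {NE, SE, N, S} = {E, NW, W}

{E, NW, W}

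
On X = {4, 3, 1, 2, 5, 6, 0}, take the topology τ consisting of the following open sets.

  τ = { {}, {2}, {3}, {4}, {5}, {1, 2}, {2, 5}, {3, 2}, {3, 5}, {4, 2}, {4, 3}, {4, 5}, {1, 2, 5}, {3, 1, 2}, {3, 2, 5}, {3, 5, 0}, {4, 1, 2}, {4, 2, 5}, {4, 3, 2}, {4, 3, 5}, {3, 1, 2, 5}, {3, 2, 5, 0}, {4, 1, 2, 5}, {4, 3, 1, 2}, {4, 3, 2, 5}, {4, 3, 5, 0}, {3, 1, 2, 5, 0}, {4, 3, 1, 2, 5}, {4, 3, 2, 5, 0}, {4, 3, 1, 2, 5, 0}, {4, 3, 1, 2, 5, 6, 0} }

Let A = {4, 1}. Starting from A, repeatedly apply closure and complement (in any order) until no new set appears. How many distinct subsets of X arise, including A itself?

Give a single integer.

X∖A={3, 2, 5, 6, 0}, int(X∖A)={3, 2, 5, 0}, hence cl(A)={4, 1, 6}
Orbit (k=closure, c=complement):
  1. A     = {4, 1}
  2. kA    = {4, 1, 6}
  3. cA    = {3, 2, 5, 6, 0}
  4. ckA   = {3, 2, 5, 0}
  5. kcA   = {3, 1, 2, 5, 6, 0}
  6. ckcA  = {4}
  7. kckcA = {4, 6}
  8. ckckcA = {3, 1, 2, 5, 0}
(closed under both — stop)

8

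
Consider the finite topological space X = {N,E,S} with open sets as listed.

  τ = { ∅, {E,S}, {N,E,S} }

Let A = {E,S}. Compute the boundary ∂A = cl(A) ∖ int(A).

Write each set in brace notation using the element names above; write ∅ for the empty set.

{N}

interior: largest open inside A is {E,S} (from ∅, {E,S})
cl via duality: int({N}) = ∅, so X∖∅ = {N,E,S}
cl∖int = {N}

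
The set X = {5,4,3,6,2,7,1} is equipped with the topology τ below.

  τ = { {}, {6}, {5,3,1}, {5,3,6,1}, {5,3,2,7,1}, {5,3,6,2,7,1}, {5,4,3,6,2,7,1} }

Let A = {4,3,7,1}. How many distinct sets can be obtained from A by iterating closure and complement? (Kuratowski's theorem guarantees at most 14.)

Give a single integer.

8

cl via duality: int({5,6,2}) = {6}, so X∖{6} = {5,4,3,2,7,1}
Write k for closure, c for complement:
  1. A     = {4,3,7,1}
  2. kA    = {5,4,3,2,7,1}
  3. cA    = {5,6,2}
  4. ckA   = {6}
  5. kcA   = {5,4,3,6,2,7,1}
  6. kckA  = {4,6}
  7. ckcA  = {}
  8. ckckA = {5,3,2,7,1}
applying k or c yields no new set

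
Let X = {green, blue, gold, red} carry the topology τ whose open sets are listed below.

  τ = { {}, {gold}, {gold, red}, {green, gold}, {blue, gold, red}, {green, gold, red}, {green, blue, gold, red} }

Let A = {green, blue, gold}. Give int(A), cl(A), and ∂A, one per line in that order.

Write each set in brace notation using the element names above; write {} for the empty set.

U open, U⊆A: {}, {gold}, {green, gold}. int(A) = ⋃ = {green, gold}
X∖A={red}, int(X∖A)={}, hence cl(A)={green, blue, gold, red}
∂A: remove int from cl → {blue, red}

int(A) = {green, gold}
cl(A)  = {green, blue, gold, red}
∂A     = {blue, red}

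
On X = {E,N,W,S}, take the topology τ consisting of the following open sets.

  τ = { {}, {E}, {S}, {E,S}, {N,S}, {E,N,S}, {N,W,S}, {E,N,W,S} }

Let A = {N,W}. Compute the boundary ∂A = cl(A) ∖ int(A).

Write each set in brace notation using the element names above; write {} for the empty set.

{N,W}

U open, U⊆A: {}. int(A) = ⋃ = {}
X∖A={E,S}, int(X∖A)={E,S}, hence cl(A)={N,W}
∂A: remove int from cl → {N,W}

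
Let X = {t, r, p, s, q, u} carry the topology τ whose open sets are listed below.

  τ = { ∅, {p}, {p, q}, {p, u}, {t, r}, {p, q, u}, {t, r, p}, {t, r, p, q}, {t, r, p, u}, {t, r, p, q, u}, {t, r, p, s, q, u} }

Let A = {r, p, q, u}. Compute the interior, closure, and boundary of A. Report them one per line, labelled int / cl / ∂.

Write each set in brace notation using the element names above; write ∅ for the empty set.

int(A) = {p, q, u}
cl(A)  = {t, r, p, s, q, u}
∂A     = {t, r, s}

interior: largest open inside A is {p, q, u} (from ∅, {p}, {p, u}, {p, q}, {p, q, u})
cl via duality: int({t, s}) = ∅, so X∖∅ = {t, r, p, s, q, u}
cl∖int = {t, r, s}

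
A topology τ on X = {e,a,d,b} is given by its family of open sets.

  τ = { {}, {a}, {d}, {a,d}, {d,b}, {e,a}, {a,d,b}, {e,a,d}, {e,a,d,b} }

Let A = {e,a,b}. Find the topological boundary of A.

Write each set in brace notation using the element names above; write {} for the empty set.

open subsets of A: {}, {a}, {e,a}; so int(A) = {e,a}
closure: X∖int(X∖A) = X∖{d} = {e,a,b}
∂A = {e,a,b} minus {e,a} = {b}

{b}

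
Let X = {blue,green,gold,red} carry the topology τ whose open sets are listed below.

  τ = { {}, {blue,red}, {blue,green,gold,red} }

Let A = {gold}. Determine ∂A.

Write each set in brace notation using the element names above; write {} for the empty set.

interior: largest open inside A is {} (from {})
cl via duality: int({blue,green,red}) = {blue,red}, so X∖{blue,red} = {green,gold}
cl∖int = {green,gold}

{green,gold}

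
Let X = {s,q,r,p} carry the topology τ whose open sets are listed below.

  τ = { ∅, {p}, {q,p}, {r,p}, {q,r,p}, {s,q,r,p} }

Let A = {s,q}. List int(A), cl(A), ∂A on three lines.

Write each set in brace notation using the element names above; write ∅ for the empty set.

int(A) = ∅
cl(A)  = {s,q}
∂A     = {s,q}

U open, U⊆A: ∅. int(A) = ⋃ = ∅
X∖A={r,p}, int(X∖A)={r,p}, hence cl(A)={s,q}
∂A: remove int from cl → {s,q}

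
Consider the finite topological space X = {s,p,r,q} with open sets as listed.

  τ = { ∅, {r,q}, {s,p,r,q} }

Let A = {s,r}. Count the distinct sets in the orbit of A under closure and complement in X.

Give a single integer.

closure: X∖int(X∖A) = X∖∅ = {s,p,r,q}
Let k=closure and c=complement:
  1. A     = {s,r}
  2. kA    = {s,p,r,q}
  3. cA    = {p,q}
  4. ckA   = ∅
— saturated at 4

4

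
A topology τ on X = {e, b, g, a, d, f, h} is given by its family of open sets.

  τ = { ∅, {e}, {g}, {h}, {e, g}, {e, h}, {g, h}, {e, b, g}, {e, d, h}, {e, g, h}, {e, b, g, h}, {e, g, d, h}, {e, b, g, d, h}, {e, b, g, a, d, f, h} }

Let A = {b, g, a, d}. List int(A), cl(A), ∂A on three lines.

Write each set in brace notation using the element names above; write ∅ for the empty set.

open subsets of A: ∅, {g}; so int(A) = {g}
closure: X∖int(X∖A) = X∖{e, h} = {b, g, a, d, f}
∂A = {b, g, a, d, f} minus {g} = {b, a, d, f}

int(A) = {g}
cl(A)  = {b, g, a, d, f}
∂A     = {b, a, d, f}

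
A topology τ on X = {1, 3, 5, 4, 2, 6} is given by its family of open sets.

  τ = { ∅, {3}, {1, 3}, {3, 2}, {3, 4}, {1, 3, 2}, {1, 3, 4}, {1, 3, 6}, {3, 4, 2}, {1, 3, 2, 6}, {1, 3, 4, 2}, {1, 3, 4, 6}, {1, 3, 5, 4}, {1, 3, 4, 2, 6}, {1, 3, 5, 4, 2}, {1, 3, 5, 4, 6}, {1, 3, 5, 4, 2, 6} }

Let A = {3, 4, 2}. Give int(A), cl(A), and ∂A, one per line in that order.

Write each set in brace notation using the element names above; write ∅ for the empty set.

int(A) = {3, 4, 2}
cl(A)  = {1, 3, 5, 4, 2, 6}
∂A     = {1, 5, 6}

interior: largest open inside A is {3, 4, 2} (from ∅, {3}, {3, 4}, {3, 2}, {3, 4, 2})
cl via duality: int({1, 5, 6}) = ∅, so X∖∅ = {1, 3, 5, 4, 2, 6}
cl∖int = {1, 5, 6}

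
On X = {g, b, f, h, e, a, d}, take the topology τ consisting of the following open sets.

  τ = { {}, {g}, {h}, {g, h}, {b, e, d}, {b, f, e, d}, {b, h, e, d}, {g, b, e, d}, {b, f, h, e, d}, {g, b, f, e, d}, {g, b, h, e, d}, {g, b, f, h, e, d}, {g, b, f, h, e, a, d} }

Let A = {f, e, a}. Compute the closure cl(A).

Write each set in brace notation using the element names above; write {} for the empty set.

{b, f, e, a, d}

complement {g, b, h, d}; its interior {g, h}; cl(A) = X∖{g, h} = {b, f, e, a, d}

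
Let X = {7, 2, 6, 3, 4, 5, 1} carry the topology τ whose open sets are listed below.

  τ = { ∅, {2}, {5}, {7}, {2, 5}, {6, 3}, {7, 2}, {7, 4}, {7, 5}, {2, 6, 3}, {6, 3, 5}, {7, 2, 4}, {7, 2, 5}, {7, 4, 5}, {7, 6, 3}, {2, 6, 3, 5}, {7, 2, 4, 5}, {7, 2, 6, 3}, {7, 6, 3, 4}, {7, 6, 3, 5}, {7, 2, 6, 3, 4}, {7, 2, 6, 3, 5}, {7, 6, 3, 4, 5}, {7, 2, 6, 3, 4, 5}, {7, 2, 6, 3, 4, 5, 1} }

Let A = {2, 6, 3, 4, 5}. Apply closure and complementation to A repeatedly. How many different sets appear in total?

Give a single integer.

complement {7, 1}; its interior {7}; cl(A) = X∖{7} = {2, 6, 3, 4, 5, 1}
With k = closure, c = complement:
  1. A     = {2, 6, 3, 4, 5}
  2. kA    = {2, 6, 3, 4, 5, 1}
  3. cA    = {7, 1}
  4. ckA   = {7}
  5. kcA   = {7, 4, 1}
  6. ckcA  = {2, 6, 3, 5}
  7. kckcA = {2, 6, 3, 5, 1}
  8. ckckcA = {7, 4}
k, c of each give nothing new

8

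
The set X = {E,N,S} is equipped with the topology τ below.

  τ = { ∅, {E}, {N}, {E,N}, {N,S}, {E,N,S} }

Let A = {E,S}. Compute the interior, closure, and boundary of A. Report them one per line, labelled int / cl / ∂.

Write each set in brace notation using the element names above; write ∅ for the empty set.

int(A) = {E}
cl(A)  = {E,S}
∂A     = {S}

interior: largest open inside A is {E} (from ∅, {E})
cl via duality: int({N}) = {N}, so X∖{N} = {E,S}
cl∖int = {S}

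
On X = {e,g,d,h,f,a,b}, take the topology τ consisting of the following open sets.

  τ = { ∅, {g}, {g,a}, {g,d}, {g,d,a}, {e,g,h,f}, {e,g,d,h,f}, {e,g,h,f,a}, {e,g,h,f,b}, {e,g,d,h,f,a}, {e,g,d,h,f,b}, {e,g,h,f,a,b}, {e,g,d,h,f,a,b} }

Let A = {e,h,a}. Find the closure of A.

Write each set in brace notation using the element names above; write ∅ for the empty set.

{e,h,f,a,b}

X∖A={g,d,f,b}, int(X∖A)={g,d}, hence cl(A)={e,h,f,a,b}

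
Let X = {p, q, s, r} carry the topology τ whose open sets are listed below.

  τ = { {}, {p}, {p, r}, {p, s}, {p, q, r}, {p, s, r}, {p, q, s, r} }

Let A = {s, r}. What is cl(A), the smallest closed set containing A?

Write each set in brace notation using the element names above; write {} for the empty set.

X∖A={p, q}, int(X∖A)={p}, hence cl(A)={q, s, r}

{q, s, r}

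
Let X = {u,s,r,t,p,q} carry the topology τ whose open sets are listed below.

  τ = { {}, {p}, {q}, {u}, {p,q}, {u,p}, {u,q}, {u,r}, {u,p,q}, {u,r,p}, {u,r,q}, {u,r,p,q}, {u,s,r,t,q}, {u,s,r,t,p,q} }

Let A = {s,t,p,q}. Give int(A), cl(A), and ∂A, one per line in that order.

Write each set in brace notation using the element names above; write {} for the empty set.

open subsets of A: {}, {q}, {p}, {p,q}; so int(A) = {p,q}
closure: X∖int(X∖A) = X∖{u,r} = {s,t,p,q}
∂A = {s,t,p,q} minus {p,q} = {s,t}

int(A) = {p,q}
cl(A)  = {s,t,p,q}
∂A     = {s,t}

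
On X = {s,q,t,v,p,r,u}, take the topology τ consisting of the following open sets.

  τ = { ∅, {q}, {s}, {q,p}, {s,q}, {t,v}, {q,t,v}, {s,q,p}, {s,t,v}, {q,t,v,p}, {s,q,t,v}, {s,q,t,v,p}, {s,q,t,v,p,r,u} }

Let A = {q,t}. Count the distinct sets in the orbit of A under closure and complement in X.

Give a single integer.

X∖A={s,v,p,r,u}, int(X∖A)={s}, hence cl(A)={q,t,v,p,r,u}
Orbit (k=closure, c=complement):
  1. A     = {q,t}
  2. kA    = {q,t,v,p,r,u}
  3. cA    = {s,v,p,r,u}
  4. ckA   = {s}
  5. kcA   = {s,t,v,p,r,u}
  6. kckA  = {s,r,u}
  7. ckcA  = {q}
  8. ckckA = {q,t,v,p}
  9. kckcA = {q,p,r,u}
  10. ckckcA = {s,t,v}
  11. kckckcA = {s,t,v,r,u}
  12. ckckckcA = {q,p}
(closed under both — stop)

12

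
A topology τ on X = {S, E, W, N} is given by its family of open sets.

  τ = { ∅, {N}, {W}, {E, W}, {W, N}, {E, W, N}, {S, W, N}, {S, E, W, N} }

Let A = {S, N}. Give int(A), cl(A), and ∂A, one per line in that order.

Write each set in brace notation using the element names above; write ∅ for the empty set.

int(A) = {N}
cl(A)  = {S, N}
∂A     = {S}

U open, U⊆A: ∅, {N}. int(A) = ⋃ = {N}
X∖A={E, W}, int(X∖A)={E, W}, hence cl(A)={S, N}
∂A: remove int from cl → {S}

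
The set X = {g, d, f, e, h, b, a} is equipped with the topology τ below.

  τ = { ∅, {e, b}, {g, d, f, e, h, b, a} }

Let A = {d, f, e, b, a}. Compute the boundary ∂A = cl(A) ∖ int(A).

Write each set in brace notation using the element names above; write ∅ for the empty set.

U open, U⊆A: ∅, {e, b}. int(A) = ⋃ = {e, b}
X∖A={g, h}, int(X∖A)=∅, hence cl(A)={g, d, f, e, h, b, a}
∂A: remove int from cl → {g, d, f, h, a}

{g, d, f, h, a}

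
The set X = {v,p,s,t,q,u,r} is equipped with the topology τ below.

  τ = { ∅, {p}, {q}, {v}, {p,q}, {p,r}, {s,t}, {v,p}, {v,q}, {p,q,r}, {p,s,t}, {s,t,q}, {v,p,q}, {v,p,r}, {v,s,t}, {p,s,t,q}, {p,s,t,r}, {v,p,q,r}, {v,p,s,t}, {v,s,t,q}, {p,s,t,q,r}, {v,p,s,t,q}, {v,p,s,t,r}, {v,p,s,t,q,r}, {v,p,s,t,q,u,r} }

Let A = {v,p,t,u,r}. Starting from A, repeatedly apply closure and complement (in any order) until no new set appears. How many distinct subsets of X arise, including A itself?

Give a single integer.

X∖A={s,q}, int(X∖A)={q}, hence cl(A)={v,p,s,t,u,r}
Orbit (k=closure, c=complement):
  1. A     = {v,p,t,u,r}
  2. kA    = {v,p,s,t,u,r}
  3. cA    = {s,q}
  4. ckA   = {q}
  5. kcA   = {s,t,q,u}
  6. kckA  = {q,u}
  7. ckcA  = {v,p,r}
  8. ckckA = {v,p,s,t,r}
  9. kckcA = {v,p,u,r}
  10. ckckcA = {s,t,q}
(closed under both — stop)

10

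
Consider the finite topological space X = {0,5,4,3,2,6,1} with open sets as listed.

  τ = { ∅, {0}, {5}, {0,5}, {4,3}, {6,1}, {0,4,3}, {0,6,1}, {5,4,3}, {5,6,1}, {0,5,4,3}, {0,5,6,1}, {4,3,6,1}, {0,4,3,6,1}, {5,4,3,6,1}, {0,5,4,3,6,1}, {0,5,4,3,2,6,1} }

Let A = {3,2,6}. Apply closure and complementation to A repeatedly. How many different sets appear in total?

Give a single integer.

cl via duality: int({0,5,4,1}) = {0,5}, so X∖{0,5} = {4,3,2,6,1}
Write k for closure, c for complement:
  1. A     = {3,2,6}
  2. kA    = {4,3,2,6,1}
  3. cA    = {0,5,4,1}
  4. ckA   = {0,5}
  5. kcA   = {0,5,4,3,2,6,1}
  6. kckA  = {0,5,2}
  7. ckcA  = ∅
  8. ckckA = {4,3,6,1}
applying k or c yields no new set

8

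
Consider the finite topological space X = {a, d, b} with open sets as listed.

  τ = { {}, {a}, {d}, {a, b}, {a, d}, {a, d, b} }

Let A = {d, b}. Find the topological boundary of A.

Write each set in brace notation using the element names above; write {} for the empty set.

opens ⊆ A: {}, {d}; union → int = {d}
complement {a}; its interior {a}; cl(A) = X∖{a} = {d, b}
boundary = {d, b} ∖ {d} = {b}

{b}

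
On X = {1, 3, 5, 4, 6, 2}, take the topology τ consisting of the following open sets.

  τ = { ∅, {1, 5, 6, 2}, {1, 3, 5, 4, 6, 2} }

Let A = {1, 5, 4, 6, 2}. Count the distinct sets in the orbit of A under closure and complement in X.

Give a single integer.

6

complement {3}; its interior ∅; cl(A) = X∖∅ = {1, 3, 5, 4, 6, 2}
With k = closure, c = complement:
  1. A     = {1, 5, 4, 6, 2}
  2. kA    = {1, 3, 5, 4, 6, 2}
  3. cA    = {3}
  4. ckA   = ∅
  5. kcA   = {3, 4}
  6. ckcA  = {1, 5, 6, 2}
k, c of each give nothing new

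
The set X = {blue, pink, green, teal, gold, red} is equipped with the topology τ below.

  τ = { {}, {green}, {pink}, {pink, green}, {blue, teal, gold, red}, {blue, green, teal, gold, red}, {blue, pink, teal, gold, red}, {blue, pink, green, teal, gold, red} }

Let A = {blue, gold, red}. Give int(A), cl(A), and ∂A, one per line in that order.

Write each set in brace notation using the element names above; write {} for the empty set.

int(A) = {}
cl(A)  = {blue, teal, gold, red}
∂A     = {blue, teal, gold, red}

interior: largest open inside A is {} (from {})
cl via duality: int({pink, green, teal}) = {pink, green}, so X∖{pink, green} = {blue, teal, gold, red}
cl∖int = {blue, teal, gold, red}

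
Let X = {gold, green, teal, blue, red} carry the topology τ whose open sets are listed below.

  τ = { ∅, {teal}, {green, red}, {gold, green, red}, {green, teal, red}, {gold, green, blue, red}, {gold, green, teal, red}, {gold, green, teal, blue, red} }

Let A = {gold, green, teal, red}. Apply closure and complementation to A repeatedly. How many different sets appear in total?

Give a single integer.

closure: X∖int(X∖A) = X∖∅ = {gold, green, teal, blue, red}
Let k=closure and c=complement:
  1. A     = {gold, green, teal, red}
  2. kA    = {gold, green, teal, blue, red}
  3. cA    = {blue}
  4. ckA   = ∅
— saturated at 4

4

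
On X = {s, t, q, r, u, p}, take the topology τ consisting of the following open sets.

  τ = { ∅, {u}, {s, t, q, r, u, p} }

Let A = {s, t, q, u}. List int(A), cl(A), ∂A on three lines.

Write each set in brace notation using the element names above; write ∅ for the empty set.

U open, U⊆A: ∅, {u}. int(A) = ⋃ = {u}
X∖A={r, p}, int(X∖A)=∅, hence cl(A)={s, t, q, r, u, p}
∂A: remove int from cl → {s, t, q, r, p}

int(A) = {u}
cl(A)  = {s, t, q, r, u, p}
∂A     = {s, t, q, r, p}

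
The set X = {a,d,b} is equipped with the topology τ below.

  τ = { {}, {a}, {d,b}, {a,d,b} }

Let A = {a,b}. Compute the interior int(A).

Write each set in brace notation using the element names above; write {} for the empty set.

{a}

open subsets of A: {}, {a}; so int(A) = {a}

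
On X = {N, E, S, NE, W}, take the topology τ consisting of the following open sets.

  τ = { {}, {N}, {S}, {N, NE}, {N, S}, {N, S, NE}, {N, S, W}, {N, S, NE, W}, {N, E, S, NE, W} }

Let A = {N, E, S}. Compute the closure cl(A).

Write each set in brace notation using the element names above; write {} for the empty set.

{N, E, S, NE, W}

complement {NE, W}; its interior {}; cl(A) = X∖{} = {N, E, S, NE, W}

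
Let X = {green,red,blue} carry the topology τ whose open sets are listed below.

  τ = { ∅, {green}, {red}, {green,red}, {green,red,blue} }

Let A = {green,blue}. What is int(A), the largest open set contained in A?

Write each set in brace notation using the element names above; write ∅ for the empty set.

U open, U⊆A: ∅, {green}. int(A) = ⋃ = {green}

{green}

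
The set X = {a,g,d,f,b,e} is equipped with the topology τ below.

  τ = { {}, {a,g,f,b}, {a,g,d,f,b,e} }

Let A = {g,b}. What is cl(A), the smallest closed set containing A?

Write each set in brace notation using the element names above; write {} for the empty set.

X∖A={a,d,f,e}, int(X∖A)={}, hence cl(A)={a,g,d,f,b,e}

{a,g,d,f,b,e}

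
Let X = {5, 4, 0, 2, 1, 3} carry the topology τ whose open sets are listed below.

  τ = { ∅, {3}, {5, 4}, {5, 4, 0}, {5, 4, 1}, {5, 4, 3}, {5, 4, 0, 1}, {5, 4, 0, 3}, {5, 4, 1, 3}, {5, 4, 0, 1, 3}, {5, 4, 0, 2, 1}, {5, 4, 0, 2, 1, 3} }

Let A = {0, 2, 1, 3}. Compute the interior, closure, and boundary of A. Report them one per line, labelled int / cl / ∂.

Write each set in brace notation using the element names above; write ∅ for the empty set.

int(A) = {3}
cl(A)  = {0, 2, 1, 3}
∂A     = {0, 2, 1}

open subsets of A: ∅, {3}; so int(A) = {3}
closure: X∖int(X∖A) = X∖{5, 4} = {0, 2, 1, 3}
∂A = {0, 2, 1, 3} minus {3} = {0, 2, 1}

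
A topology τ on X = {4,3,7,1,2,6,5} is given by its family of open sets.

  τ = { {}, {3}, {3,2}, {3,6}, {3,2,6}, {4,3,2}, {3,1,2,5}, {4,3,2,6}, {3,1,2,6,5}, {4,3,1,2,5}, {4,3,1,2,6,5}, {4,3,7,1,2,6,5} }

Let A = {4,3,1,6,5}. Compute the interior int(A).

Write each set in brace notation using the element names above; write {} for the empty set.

{3,6}

opens ⊆ A: {}, {3}, {3,6}; union → int = {3,6}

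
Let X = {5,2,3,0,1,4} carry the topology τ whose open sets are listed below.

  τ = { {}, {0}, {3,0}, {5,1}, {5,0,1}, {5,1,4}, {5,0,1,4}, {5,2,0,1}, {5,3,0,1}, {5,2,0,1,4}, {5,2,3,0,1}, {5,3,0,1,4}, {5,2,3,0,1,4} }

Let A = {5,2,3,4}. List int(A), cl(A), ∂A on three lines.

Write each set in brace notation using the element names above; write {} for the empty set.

open subsets of A: {}; so int(A) = {}
closure: X∖int(X∖A) = X∖{0} = {5,2,3,1,4}
∂A = {5,2,3,1,4} minus {} = {5,2,3,1,4}

int(A) = {}
cl(A)  = {5,2,3,1,4}
∂A     = {5,2,3,1,4}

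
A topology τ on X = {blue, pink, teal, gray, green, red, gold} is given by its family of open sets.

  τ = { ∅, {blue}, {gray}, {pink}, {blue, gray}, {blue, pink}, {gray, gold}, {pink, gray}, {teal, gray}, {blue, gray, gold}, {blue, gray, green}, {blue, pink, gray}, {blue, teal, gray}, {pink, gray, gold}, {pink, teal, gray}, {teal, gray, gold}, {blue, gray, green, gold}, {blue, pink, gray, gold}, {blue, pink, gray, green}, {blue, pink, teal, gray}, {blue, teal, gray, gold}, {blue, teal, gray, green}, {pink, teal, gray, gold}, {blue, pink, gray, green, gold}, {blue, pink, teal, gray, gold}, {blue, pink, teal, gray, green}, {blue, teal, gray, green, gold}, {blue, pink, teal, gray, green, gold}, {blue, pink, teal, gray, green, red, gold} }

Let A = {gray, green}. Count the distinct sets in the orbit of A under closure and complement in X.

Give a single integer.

closure: X∖int(X∖A) = X∖{blue, pink} = {teal, gray, green, red, gold}
Let k=closure and c=complement:
  1. A     = {gray, green}
  2. kA    = {teal, gray, green, red, gold}
  3. cA    = {blue, pink, teal, red, gold}
  4. ckA   = {blue, pink}
  5. kcA   = {blue, pink, teal, green, red, gold}
  6. kckA  = {blue, pink, green, red}
  7. ckcA  = {gray}
  8. ckckA = {teal, gray, gold}
— saturated at 8

8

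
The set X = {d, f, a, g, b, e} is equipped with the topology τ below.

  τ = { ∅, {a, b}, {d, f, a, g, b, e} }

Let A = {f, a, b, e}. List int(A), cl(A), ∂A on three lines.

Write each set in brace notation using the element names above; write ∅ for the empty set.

int(A) = {a, b}
cl(A)  = {d, f, a, g, b, e}
∂A     = {d, f, g, e}

interior: largest open inside A is {a, b} (from ∅, {a, b})
cl via duality: int({d, g}) = ∅, so X∖∅ = {d, f, a, g, b, e}
cl∖int = {d, f, g, e}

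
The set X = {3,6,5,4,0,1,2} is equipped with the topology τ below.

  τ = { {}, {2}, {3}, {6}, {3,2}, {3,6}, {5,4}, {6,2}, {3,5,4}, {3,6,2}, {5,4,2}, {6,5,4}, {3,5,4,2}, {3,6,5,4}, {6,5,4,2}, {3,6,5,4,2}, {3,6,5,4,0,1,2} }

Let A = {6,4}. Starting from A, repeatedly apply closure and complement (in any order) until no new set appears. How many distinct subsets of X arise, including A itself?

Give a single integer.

10

complement {3,5,0,1,2}; its interior {3,2}; cl(A) = X∖{3,2} = {6,5,4,0,1}
With k = closure, c = complement:
  1. A     = {6,4}
  2. kA    = {6,5,4,0,1}
  3. cA    = {3,5,0,1,2}
  4. ckA   = {3,2}
  5. kcA   = {3,5,4,0,1,2}
  6. kckA  = {3,0,1,2}
  7. ckcA  = {6}
  8. ckckA = {6,5,4}
  9. kckcA = {6,0,1}
  10. ckckcA = {3,5,4,2}
k, c of each give nothing new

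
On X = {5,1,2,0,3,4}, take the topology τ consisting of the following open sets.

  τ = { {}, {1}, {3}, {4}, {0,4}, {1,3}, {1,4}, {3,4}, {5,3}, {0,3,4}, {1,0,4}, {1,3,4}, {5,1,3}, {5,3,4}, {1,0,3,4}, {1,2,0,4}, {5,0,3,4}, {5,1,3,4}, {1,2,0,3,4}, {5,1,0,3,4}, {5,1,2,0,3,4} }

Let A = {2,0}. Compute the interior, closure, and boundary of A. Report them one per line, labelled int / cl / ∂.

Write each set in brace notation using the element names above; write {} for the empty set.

opens ⊆ A: {}; union → int = {}
complement {5,1,3,4}; its interior {5,1,3,4}; cl(A) = X∖{5,1,3,4} = {2,0}
boundary = {2,0} ∖ {} = {2,0}

int(A) = {}
cl(A)  = {2,0}
∂A     = {2,0}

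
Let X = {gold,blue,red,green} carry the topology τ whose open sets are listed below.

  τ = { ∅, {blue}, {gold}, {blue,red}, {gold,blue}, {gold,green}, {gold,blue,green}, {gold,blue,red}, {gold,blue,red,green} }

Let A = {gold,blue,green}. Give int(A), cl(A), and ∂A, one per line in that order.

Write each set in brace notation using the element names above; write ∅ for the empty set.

int(A) = {gold,blue,green}
cl(A)  = {gold,blue,red,green}
∂A     = {red}

open subsets of A: ∅, {gold}, {blue}, {gold,green}, {gold,blue}, {gold,blue,green}; so int(A) = {gold,blue,green}
closure: X∖int(X∖A) = X∖∅ = {gold,blue,red,green}
∂A = {gold,blue,red,green} minus {gold,blue,green} = {red}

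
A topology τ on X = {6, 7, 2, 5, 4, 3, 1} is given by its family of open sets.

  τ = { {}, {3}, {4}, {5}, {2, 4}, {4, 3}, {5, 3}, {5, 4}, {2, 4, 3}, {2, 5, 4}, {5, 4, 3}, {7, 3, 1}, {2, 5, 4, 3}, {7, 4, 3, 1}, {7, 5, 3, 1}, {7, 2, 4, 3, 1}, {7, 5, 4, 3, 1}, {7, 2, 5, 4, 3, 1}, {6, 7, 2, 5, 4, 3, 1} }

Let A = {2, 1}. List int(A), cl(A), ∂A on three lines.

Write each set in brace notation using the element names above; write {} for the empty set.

int(A) = {}
cl(A)  = {6, 7, 2, 1}
∂A     = {6, 7, 2, 1}

open subsets of A: {}; so int(A) = {}
closure: X∖int(X∖A) = X∖{5, 4, 3} = {6, 7, 2, 1}
∂A = {6, 7, 2, 1} minus {} = {6, 7, 2, 1}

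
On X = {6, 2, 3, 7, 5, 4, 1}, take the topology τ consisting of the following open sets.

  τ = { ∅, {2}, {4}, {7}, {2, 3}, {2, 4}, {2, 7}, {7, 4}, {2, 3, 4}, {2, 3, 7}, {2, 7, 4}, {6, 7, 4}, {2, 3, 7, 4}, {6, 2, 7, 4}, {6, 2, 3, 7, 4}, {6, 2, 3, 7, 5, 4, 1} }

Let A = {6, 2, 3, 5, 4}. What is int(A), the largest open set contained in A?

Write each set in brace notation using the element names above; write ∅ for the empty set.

opens ⊆ A: ∅, {4}, {2}, {2, 3}, {2, 4}, {2, 3, 4}; union → int = {2, 3, 4}

{2, 3, 4}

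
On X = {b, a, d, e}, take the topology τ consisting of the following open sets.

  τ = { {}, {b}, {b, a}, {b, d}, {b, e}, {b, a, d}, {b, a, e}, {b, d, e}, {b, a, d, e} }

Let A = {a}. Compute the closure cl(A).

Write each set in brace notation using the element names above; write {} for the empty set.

{a}

X∖A={b, d, e}, int(X∖A)={b, d, e}, hence cl(A)={a}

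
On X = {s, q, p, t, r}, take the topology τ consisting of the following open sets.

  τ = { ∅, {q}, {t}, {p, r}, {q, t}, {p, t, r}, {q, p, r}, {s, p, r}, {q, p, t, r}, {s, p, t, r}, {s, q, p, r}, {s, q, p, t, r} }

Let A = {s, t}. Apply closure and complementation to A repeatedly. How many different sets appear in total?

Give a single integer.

4

closure: X∖int(X∖A) = X∖{q, p, r} = {s, t}
Let k=closure and c=complement:
  1. A     = {s, t}
  2. cA    = {q, p, r}
  3. kcA   = {s, q, p, r}
  4. ckcA  = {t}
— saturated at 4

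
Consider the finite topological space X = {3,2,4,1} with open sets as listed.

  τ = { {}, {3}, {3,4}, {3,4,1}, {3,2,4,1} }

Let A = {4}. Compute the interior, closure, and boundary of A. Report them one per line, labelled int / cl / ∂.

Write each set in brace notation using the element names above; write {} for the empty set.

int(A) = {}
cl(A)  = {2,4,1}
∂A     = {2,4,1}

interior: largest open inside A is {} (from {})
cl via duality: int({3,2,1}) = {3}, so X∖{3} = {2,4,1}
cl∖int = {2,4,1}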